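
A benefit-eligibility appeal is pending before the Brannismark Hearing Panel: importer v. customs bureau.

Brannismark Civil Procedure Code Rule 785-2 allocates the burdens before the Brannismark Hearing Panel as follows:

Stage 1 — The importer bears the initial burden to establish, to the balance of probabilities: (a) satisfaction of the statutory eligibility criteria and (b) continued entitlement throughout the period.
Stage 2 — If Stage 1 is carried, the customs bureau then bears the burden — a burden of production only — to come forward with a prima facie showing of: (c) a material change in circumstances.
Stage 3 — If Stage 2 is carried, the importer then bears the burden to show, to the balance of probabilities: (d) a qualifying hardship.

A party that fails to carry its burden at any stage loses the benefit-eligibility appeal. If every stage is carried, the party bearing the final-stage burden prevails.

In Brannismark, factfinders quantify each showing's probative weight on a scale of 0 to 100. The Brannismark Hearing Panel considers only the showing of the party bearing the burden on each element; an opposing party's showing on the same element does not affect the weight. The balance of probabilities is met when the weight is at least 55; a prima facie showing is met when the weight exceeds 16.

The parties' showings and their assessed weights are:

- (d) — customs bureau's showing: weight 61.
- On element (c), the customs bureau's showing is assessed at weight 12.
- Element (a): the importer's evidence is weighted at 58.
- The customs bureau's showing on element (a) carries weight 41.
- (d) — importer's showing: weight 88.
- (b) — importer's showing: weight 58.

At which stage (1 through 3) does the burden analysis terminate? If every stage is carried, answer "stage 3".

Stage 1 (importer, the balance of probabilities, weight is at least 55): (a) 58 (customs bureau's 41 disregarded) ≥ 55 — meets; (b) 58 ≥ 55 — meets.
  Stage 1 is satisfied; the onus moves to the customs bureau.
Stage 2 (customs bureau, a prima facie showing, weight exceeds 16): (c) 12 ≤ 16 — fails.
  Not every element is met, so the customs bureau fails to carry Stage 2.
The importer prevails.

stage 2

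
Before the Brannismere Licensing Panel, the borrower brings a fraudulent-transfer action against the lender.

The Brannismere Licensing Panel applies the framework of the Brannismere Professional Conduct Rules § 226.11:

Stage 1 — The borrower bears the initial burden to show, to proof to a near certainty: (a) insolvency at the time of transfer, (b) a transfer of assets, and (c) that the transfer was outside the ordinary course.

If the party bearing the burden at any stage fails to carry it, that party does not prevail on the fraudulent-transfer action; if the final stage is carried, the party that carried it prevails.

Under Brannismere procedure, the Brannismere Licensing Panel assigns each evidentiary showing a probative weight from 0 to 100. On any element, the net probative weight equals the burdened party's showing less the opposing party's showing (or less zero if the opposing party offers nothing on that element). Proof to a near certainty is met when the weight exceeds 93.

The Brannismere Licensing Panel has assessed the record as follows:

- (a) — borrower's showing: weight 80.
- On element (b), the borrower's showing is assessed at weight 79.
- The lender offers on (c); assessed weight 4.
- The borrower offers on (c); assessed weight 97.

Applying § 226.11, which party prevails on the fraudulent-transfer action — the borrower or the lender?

At Stage 1 the borrower must meet proof to a near certainty (weight exceeds 93): on (a) the weight is 80, ≤ 93, so (a) does not meet the standard; on (b) the weight is 79, ≤ 93, so (b) does not meet the standard; on (c) the weight is 97 less the opposing 4 gives net 93, which does not exceed 93, so (c) does not meet the standard.
  Not every element is met, so the borrower fails to carry Stage 1.
The analysis ends at Stage 1; the lender prevails.

lender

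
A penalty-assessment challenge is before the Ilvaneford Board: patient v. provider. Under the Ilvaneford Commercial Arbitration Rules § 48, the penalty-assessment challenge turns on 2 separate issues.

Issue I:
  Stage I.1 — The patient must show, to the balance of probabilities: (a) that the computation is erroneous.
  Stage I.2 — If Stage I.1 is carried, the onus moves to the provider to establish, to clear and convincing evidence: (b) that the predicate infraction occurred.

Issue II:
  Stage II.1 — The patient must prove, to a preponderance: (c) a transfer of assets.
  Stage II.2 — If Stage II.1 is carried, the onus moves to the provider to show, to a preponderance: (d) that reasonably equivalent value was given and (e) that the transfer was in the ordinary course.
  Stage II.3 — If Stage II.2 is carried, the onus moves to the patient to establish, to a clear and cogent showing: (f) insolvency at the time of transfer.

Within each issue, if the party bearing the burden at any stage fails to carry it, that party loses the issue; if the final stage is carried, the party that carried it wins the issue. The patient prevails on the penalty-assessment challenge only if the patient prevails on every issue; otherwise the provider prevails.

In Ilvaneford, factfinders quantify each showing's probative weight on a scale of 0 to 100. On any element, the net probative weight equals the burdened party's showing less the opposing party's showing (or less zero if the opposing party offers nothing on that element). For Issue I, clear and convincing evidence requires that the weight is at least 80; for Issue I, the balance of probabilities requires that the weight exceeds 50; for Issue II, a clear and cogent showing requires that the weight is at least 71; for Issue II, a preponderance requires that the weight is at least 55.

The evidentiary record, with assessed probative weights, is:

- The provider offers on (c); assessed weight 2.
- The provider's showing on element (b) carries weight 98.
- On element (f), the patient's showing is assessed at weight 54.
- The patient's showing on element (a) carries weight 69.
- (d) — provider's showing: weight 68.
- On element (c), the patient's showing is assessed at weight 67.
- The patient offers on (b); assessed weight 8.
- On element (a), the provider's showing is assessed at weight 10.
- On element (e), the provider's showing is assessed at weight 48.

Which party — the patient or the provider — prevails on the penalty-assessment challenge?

provider

— Issue I —
Stage I.1 (patient, the balance of probabilities, weight exceeds 50): (a) net 69−10=59 > 50 — meets.
  All elements met. The burden passes to the provider.
Stage I.2 (provider, clear and convincing evidence, weight is at least 80): (b) net 98−8=90 ≥ 80 — meets.
  Stage I.2 carried; the final stage is satisfied.
All stages carried — the provider prevails on this issue.
— Issue II —
Stage II.1 (patient, a preponderance, weight is at least 55): (c) net 67−2=65 ≥ 55 — meets.
  The patient carries Stage II.1; the provider now bears the burden.
Stage II.2 (provider, a preponderance, weight is at least 55): (d) 68 ≥ 55 — meets; (e) 48 < 55 — fails.
  The provider does not carry Stage II.2.
The patient prevails on this issue.
Per-issue: Issue I → provider; Issue II → patient. The patient must prevail on every issue; overall, the provider prevails.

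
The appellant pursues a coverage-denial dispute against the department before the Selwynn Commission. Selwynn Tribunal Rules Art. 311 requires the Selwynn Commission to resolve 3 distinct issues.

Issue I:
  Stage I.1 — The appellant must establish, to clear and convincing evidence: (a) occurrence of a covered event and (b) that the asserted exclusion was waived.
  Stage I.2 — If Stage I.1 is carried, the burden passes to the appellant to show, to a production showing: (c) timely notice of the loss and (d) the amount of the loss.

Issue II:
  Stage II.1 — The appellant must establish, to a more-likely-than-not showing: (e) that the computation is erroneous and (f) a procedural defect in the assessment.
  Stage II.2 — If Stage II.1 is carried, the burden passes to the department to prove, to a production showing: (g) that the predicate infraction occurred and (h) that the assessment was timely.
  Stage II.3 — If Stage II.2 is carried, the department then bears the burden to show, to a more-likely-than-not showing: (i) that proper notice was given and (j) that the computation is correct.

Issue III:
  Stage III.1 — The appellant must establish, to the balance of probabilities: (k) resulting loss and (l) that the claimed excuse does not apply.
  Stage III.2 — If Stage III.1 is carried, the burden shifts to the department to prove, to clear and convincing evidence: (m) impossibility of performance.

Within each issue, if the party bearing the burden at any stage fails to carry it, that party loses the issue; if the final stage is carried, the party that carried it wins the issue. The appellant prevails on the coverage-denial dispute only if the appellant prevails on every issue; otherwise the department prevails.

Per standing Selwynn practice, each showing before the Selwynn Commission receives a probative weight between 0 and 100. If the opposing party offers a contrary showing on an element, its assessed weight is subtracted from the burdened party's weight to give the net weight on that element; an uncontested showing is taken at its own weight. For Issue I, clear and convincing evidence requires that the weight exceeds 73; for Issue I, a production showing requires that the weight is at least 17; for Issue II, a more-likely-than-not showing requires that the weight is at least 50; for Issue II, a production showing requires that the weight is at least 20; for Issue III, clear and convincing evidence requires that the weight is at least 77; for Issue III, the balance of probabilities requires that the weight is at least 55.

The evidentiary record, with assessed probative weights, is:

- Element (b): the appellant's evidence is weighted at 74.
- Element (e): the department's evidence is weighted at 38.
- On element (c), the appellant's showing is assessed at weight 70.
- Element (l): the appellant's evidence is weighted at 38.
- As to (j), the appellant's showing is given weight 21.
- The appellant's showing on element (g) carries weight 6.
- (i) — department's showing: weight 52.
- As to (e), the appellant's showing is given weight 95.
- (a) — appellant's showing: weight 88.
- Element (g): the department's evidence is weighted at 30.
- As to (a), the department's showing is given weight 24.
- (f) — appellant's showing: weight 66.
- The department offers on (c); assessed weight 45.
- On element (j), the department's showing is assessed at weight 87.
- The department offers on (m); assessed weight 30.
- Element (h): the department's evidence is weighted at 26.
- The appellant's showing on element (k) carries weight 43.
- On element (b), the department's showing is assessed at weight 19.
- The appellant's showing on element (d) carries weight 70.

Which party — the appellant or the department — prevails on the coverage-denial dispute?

— Issue I —
Stage I.1 — burden on appellant; standard: clear and convincing evidence (weight exceeds 73).
    (a): 88 − 24 = 64 ≤ 73 [not met]
    (b): 74 − 19 = 55 ≤ 73 [not met]
  The appellant does not carry Stage I.1.
The department prevails on this issue.
— Issue II —
At Stage II.1 the appellant must meet a more-likely-than-not showing (weight is at least 50): on (e) the weight is 95 less the opposing 38 gives net 57, ≥ 50, so (e) meets the standard; on (f) the weight is 66, which does reach 50, so (f) meets the standard.
  Stage II.1 carried; the burden shifts to the department.
At Stage II.2 the department must meet a production showing (weight is at least 20): on (g) the weight is 30 less the opposing 6 gives net 24, ≥ 20, so (g) meets the standard; on (h) the weight is 26, ≥ 20, so (h) meets the standard.
  All elements met. The department retains the burden for Stage II.3.
At Stage II.3 the department must meet a more-likely-than-not showing (weight is at least 50): on (i) the weight is 52, which does reach 50, so (i) meets the standard; on (j) the weight is 87 less the opposing 21 gives net 66, which does reach 50, so (j) meets the standard.
  All elements met at the final stage.
All stages carried — the department prevails on this issue.
— Issue III —
At Stage III.1 the appellant must meet the balance of probabilities (weight is at least 55): on (k) the weight is 43, which does not reach 55, so (k) does not meet the standard; on (l) the weight is 38, < 55, so (l) does not meet the standard.
  Not every element is met, so the appellant fails to carry Stage III.1.
So the department prevails on this issue.
Per-issue: Issue I → department; Issue II → department; Issue III → department. The appellant must prevail on every issue; overall, the department prevails.

department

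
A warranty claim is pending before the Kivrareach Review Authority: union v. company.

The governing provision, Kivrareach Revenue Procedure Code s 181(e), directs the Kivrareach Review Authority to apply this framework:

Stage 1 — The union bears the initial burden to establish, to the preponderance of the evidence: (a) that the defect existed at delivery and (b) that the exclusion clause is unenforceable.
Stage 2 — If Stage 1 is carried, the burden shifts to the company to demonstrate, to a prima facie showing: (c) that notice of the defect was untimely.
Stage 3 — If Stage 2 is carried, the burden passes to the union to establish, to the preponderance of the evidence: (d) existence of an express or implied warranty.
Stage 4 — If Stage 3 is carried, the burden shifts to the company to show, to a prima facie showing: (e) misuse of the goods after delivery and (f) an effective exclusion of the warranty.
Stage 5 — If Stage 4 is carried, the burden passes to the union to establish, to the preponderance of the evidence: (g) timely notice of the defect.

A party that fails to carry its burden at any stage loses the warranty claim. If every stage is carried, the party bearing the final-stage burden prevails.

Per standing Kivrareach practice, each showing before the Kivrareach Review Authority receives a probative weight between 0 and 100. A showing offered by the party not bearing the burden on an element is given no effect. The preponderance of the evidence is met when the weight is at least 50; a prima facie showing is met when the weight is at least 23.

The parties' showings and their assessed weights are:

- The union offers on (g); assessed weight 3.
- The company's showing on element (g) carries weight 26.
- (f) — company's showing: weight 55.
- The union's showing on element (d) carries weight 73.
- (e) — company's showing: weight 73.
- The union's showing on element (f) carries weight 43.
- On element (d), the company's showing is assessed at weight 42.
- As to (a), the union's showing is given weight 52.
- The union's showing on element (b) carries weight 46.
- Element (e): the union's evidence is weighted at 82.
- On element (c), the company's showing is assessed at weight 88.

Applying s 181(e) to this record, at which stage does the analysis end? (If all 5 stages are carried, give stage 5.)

Stage 1 — burden on union; standard: the preponderance of the evidence (weight is at least 50).
    (a): 52 ≥ 50 [met]
    (b): 46 < 50 [not met]
  Not every element is met, so the union fails to carry Stage 1.
So the company prevails.

stage 1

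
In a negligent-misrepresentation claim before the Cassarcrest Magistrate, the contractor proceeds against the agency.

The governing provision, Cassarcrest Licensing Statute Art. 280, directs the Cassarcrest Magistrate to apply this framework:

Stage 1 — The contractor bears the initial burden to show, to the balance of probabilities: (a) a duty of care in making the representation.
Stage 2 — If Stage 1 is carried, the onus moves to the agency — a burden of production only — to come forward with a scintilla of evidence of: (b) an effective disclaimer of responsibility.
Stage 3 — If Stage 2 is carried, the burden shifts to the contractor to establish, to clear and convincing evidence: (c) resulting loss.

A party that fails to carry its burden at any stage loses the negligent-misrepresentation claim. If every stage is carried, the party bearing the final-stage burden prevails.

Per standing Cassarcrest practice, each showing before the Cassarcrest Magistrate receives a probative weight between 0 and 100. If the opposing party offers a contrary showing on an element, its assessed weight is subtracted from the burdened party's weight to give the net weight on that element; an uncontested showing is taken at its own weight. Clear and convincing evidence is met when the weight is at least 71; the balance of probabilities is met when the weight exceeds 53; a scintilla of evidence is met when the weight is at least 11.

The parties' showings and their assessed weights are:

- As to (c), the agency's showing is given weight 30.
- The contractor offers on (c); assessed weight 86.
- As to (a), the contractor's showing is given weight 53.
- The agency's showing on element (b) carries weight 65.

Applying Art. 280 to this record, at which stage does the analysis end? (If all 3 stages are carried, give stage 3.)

At Stage 1 the contractor must meet the balance of probabilities (weight exceeds 53): on (a) the weight is 53, which does not exceed 53, so (a) does not meet the standard.
  The contractor does not carry Stage 1.
The agency prevails.

stage 1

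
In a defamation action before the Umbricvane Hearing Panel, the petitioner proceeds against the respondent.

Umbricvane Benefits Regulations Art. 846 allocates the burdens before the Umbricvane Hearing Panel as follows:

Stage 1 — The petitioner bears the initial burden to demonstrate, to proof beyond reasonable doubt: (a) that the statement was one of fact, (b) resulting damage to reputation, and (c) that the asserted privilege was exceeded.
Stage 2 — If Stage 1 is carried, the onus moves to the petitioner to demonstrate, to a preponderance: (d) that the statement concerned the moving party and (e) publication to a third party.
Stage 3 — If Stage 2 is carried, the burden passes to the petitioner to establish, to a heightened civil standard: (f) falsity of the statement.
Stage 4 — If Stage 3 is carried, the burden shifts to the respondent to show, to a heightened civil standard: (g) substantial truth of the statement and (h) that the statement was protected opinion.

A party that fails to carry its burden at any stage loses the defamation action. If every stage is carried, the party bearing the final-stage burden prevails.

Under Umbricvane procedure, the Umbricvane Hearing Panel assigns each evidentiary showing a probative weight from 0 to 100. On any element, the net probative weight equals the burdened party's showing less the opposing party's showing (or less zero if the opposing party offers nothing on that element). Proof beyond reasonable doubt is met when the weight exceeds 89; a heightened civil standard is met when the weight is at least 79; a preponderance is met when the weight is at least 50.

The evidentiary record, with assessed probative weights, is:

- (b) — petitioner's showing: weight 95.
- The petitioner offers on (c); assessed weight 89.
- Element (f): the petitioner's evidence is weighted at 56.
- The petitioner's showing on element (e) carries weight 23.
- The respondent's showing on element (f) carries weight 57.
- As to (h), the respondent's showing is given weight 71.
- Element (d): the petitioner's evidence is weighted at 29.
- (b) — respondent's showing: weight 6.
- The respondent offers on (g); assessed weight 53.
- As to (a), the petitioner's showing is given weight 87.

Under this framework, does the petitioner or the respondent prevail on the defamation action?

At Stage 1 the petitioner must meet proof beyond reasonable doubt (weight exceeds 89): on (a) the weight is 87, ≤ 89, so (a) does not meet the standard; on (b) the weight is 95 less the opposing 6 gives net 89, ≤ 89, so (b) does not meet the standard; on (c) the weight is 89, ≤ 89, so (c) does not meet the standard.
  Not every element is met, so the petitioner fails to carry Stage 1.
The respondent prevails.

respondent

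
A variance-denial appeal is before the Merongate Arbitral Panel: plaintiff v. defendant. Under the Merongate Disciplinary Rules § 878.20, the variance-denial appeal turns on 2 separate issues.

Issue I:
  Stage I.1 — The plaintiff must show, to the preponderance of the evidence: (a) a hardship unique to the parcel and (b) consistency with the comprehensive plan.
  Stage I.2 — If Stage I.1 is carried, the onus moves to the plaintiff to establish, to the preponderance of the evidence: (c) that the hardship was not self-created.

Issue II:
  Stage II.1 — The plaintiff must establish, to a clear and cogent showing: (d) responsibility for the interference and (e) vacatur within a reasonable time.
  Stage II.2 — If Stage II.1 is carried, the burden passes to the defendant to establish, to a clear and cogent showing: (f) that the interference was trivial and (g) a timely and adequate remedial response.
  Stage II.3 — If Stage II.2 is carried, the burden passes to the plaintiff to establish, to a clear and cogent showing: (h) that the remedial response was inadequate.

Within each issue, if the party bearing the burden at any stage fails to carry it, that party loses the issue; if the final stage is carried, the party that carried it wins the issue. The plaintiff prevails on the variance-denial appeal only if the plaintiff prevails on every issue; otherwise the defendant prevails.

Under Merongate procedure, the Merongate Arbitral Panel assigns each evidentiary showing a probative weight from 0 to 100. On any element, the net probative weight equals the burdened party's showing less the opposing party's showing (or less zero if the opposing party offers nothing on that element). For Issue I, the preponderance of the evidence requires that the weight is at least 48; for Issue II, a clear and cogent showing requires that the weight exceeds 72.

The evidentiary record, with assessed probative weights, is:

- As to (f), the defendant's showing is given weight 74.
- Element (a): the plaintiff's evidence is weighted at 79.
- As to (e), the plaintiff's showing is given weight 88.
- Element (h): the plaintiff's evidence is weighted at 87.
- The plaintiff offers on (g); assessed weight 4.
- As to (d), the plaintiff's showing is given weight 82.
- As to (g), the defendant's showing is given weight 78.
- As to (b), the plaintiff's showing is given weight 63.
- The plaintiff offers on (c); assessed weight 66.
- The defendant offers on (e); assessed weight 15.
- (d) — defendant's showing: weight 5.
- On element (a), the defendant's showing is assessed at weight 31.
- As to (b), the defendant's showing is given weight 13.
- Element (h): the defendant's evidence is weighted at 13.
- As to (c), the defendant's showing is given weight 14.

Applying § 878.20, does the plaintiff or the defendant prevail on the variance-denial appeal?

— Issue I —
Stage I.1 (plaintiff, the preponderance of the evidence, weight is at least 48): (a) net 79−31=48 ≥ 48 — meets; (b) net 63−13=50 ≥ 48 — meets.
  Stage I.1 carried; the burden remains with the plaintiff.
Stage I.2 (plaintiff, the preponderance of the evidence, weight is at least 48): (c) net 66−14=52 ≥ 48 — meets.
  All elements met at the final stage.
With every stage satisfied, the plaintiff prevails on this issue.
— Issue II —
Stage II.1 — burden on plaintiff; standard: a clear and cogent showing (weight exceeds 72).
    (d): 82 − 5 = 77 > 72 [met]
    (e): 88 − 15 = 73 > 72 [met]
  The plaintiff carries Stage II.1; the defendant now bears the burden.
Stage II.2 — burden on defendant; standard: a clear and cogent showing (weight exceeds 72).
    (f): 74 > 72 [met]
    (g): 78 − 4 = 74 > 72 [met]
  The defendant carries Stage II.2; the plaintiff now bears the burden.
Stage II.3 — burden on plaintiff; standard: a clear and cogent showing (weight exceeds 72).
    (h): 87 − 13 = 74 > 72 [met]
  The plaintiff carries the last stage.
Every stage carried; the plaintiff prevails on this issue.
Per-issue: Issue I → plaintiff; Issue II → plaintiff. The plaintiff must prevail on every issue; overall, the plaintiff prevails.

plaintiff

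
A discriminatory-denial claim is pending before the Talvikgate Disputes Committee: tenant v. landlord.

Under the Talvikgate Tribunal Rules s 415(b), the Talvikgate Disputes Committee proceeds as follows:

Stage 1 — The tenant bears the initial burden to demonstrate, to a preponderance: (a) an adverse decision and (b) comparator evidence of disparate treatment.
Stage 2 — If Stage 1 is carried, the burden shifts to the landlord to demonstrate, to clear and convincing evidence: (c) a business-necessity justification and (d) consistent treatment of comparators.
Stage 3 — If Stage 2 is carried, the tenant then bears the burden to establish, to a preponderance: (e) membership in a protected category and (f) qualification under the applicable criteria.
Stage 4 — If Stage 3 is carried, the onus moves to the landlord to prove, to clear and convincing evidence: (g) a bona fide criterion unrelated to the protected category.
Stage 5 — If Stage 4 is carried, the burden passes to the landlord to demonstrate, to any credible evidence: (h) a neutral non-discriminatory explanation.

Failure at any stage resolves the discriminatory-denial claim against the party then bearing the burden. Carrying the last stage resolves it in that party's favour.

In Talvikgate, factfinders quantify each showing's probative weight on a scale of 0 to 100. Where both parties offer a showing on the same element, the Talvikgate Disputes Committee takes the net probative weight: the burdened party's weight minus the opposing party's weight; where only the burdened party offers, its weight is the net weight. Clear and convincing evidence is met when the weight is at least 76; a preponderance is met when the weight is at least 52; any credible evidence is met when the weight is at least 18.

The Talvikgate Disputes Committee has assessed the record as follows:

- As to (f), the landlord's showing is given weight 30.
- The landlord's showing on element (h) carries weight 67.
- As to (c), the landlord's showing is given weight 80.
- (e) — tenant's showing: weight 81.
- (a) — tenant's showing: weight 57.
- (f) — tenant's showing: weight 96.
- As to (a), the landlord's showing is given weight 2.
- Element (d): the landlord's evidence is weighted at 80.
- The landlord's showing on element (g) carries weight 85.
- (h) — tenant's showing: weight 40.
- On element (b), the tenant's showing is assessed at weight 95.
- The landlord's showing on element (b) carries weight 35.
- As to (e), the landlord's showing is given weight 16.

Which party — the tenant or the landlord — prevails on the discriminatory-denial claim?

landlord

At Stage 1 the tenant must meet a preponderance (weight is at least 52): on (a) the weight is 57 less the opposing 2 gives net 55, which does reach 52, so (a) meets the standard; on (b) the weight is 95 less the opposing 35 gives net 60, which does reach 52, so (b) meets the standard.
  Stage 1 is satisfied; the onus moves to the landlord.
At Stage 2 the landlord must meet clear and convincing evidence (weight is at least 76): on (c) the weight is 80, ≥ 76, so (c) meets the standard; on (d) the weight is 80, which does reach 76, so (d) meets the standard.
  The landlord carries Stage 2; the tenant now bears the burden.
At Stage 3 the tenant must meet a preponderance (weight is at least 52): on (e) the weight is 81 less the opposing 16 gives net 65, ≥ 52, so (e) meets the standard; on (f) the weight is 96 less the opposing 30 gives net 66, ≥ 52, so (f) meets the standard.
  Stage 3 is satisfied; the onus moves to the landlord.
At Stage 4 the landlord must meet clear and convincing evidence (weight is at least 76): on (g) the weight is 85, which does reach 76, so (g) meets the standard.
  Stage 4 is satisfied; the landlord continues to bear the burden.
At Stage 5 the landlord must meet any credible evidence (weight is at least 18): on (h) the weight is 67 less the opposing 40 gives net 27, ≥ 18, so (h) meets the standard.
  The landlord carries the last stage.
With every stage satisfied, the landlord prevails.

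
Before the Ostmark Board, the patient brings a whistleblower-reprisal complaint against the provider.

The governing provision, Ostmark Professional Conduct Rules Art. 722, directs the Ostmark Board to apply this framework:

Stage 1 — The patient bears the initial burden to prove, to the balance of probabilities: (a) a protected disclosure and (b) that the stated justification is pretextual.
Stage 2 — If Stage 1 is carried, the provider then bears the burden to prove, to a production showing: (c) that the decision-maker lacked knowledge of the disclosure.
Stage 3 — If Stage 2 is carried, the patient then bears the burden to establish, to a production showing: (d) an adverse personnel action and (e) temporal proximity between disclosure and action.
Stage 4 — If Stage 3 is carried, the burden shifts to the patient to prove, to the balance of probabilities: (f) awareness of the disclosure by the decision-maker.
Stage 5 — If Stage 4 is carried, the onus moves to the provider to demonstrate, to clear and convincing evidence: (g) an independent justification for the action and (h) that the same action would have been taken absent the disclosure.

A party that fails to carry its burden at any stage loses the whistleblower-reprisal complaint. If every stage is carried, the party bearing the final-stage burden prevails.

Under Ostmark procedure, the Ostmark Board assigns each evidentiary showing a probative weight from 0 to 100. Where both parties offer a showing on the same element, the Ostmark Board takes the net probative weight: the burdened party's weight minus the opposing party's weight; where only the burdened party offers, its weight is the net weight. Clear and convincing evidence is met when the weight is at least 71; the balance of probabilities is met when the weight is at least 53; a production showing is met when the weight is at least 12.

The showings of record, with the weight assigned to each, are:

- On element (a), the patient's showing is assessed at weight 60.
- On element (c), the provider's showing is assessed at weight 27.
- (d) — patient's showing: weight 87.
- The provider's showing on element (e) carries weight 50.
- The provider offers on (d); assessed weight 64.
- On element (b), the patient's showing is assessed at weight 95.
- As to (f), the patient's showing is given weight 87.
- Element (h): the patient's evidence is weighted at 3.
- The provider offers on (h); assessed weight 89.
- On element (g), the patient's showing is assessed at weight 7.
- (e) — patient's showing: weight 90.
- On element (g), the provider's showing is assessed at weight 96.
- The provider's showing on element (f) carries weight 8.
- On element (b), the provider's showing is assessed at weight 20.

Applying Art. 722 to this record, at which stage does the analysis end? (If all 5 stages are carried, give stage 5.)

stage 5

Stage 1 — burden on patient; standard: the balance of probabilities (weight is at least 53).
    (a): 60 ≥ 53 [met]
    (b): 95 − 20 = 75 ≥ 53 [met]
  All elements met. The burden passes to the provider.
Stage 2 — burden on provider; standard: a production showing (weight is at least 12).
    (c): 27 ≥ 12 [met]
  The provider carries Stage 2; the patient now bears the burden.
Stage 3 — burden on patient; standard: a production showing (weight is at least 12).
    (d): 87 − 64 = 23 ≥ 12 [met]
    (e): 90 − 50 = 40 ≥ 12 [met]
  All elements met. The patient retains the burden for Stage 4.
Stage 4 — burden on patient; standard: the balance of probabilities (weight is at least 53).
    (f): 87 − 8 = 79 ≥ 53 [met]
  Stage 4 carried; the burden shifts to the provider.
Stage 5 — burden on provider; standard: clear and convincing evidence (weight is at least 71).
    (g): 96 − 7 = 89 ≥ 71 [met]
    (h): 89 − 3 = 86 ≥ 71 [met]
  Stage 5 carried; the final stage is satisfied.
With every stage satisfied, the provider prevails.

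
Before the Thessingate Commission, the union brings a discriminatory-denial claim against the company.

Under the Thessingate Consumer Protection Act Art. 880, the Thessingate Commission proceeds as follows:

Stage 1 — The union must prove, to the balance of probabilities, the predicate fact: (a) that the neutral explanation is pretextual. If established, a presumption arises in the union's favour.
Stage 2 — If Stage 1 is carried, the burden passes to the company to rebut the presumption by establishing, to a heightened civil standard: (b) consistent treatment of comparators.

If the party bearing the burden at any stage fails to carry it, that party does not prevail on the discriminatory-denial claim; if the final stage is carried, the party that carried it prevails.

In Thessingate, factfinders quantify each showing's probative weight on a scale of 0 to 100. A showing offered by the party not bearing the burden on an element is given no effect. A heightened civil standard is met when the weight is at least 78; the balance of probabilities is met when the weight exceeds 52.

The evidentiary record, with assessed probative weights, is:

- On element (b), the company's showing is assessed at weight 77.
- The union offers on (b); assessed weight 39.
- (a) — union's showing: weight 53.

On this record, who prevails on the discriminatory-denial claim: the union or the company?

Stage 1 (union, the balance of probabilities, weight exceeds 52): (a) 53 > 52 — meets.
  The union carries Stage 1; the company now bears the burden.
Stage 2 (company, a heightened civil standard, weight is at least 78): (b) 77 (union's 39 disregarded) < 78 — fails.
  Not every element is met, so the company fails to carry Stage 2.
So the union prevails.

union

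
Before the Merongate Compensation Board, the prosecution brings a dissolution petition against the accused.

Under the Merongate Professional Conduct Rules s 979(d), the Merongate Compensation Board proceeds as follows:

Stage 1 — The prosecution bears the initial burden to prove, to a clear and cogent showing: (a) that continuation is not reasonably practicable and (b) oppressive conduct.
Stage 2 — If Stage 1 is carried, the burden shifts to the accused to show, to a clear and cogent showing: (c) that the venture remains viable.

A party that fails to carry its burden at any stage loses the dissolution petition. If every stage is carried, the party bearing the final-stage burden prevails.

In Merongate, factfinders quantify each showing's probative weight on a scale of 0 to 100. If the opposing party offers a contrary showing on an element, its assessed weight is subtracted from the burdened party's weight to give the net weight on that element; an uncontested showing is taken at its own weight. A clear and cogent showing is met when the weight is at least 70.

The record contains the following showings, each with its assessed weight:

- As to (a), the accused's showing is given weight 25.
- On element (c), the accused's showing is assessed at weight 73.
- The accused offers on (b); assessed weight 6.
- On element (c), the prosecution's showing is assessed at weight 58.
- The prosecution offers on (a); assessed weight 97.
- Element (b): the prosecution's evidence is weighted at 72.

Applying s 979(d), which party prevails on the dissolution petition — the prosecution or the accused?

accused

Stage 1 (prosecution, a clear and cogent showing, weight is at least 70): (a) net 97−25=72 ≥ 70 — meets; (b) net 72−6=66 < 70 — fails.
  The prosecution does not carry Stage 1.
The accused prevails.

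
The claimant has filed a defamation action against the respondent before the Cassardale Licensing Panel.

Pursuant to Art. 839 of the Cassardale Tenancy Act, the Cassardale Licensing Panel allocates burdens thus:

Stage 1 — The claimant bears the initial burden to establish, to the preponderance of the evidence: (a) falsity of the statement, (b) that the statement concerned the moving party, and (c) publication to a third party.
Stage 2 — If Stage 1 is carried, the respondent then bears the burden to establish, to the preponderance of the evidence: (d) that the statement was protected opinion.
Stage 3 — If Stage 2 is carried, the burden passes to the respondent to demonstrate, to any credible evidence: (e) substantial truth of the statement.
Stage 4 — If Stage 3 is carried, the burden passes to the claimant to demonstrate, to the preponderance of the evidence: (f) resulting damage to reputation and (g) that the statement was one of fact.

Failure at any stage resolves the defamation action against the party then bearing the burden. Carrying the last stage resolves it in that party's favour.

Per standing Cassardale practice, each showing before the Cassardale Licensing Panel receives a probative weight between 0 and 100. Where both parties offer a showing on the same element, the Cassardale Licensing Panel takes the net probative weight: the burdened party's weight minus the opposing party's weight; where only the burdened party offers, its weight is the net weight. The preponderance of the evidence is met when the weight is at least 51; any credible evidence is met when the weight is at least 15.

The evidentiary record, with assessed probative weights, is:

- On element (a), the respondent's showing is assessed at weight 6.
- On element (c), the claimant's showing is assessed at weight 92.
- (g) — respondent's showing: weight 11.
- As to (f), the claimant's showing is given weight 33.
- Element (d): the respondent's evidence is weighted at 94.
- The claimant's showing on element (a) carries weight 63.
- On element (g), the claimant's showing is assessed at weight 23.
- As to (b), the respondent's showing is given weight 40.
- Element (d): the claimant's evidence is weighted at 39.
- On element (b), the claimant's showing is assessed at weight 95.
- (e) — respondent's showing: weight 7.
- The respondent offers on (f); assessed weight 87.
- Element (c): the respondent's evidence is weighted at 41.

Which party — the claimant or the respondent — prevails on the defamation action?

claimant

At Stage 1 the claimant must meet the preponderance of the evidence (weight is at least 51): on (a) the weight is 63 less the opposing 6 gives net 57, which does reach 51, so (a) meets the standard; on (b) the weight is 95 less the opposing 40 gives net 55, ≥ 51, so (b) meets the standard; on (c) the weight is 92 less the opposing 41 gives net 51, ≥ 51, so (c) meets the standard.
  Stage 1 is satisfied; the onus moves to the respondent.
At Stage 2 the respondent must meet the preponderance of the evidence (weight is at least 51): on (d) the weight is 94 less the opposing 39 gives net 55, ≥ 51, so (d) meets the standard.
  All elements met. The respondent retains the burden for Stage 3.
At Stage 3 the respondent must meet any credible evidence (weight is at least 15): on (e) the weight is 7, < 15, so (e) does not meet the standard.
  The respondent does not carry Stage 3.
The claimant prevails.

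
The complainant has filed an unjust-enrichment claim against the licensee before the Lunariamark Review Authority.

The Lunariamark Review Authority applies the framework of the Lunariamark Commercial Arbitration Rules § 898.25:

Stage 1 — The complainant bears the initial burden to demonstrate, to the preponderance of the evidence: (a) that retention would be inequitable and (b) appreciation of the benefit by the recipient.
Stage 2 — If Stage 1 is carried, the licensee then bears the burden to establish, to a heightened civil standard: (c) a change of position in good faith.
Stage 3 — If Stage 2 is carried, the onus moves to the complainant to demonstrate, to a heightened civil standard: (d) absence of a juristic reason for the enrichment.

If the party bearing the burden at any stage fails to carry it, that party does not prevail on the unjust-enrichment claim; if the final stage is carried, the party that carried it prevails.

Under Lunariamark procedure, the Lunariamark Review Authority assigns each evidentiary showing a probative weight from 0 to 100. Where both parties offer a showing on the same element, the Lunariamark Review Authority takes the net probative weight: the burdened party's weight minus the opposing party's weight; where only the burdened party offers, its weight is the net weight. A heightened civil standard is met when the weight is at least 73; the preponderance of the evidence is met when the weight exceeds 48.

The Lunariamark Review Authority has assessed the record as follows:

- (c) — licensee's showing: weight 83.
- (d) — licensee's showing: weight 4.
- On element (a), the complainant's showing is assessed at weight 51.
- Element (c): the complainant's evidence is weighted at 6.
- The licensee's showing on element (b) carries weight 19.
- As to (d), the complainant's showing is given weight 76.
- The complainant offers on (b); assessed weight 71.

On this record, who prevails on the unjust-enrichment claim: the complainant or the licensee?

licensee

At Stage 1 the complainant must meet the preponderance of the evidence (weight exceeds 48): on (a) the weight is 51, which does exceed 48, so (a) meets the standard; on (b) the weight is 71 less the opposing 19 gives net 52, which does exceed 48, so (b) meets the standard.
  Stage 1 carried; the burden shifts to the licensee.
At Stage 2 the licensee must meet a heightened civil standard (weight is at least 73): on (c) the weight is 83 less the opposing 6 gives net 77, ≥ 73, so (c) meets the standard.
  All elements met. The burden passes to the complainant.
At Stage 3 the complainant must meet a heightened civil standard (weight is at least 73): on (d) the weight is 76 less the opposing 4 gives net 72, which does not reach 73, so (d) does not meet the standard.
  Stage 3 not carried; the complainant fails its burden.
The analysis ends at Stage 3; the licensee prevails.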